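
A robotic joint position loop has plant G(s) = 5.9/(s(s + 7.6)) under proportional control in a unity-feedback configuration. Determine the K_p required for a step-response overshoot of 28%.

From %OS = 100·exp(−πζ/√(1−ζ²)) = 28%, ζ = −ln(0.28)/√(π²+ln²(0.28)) = 0.3755.
Characteristic equation s² + 7.6s + 5.9K_p = 0 gives ζ = 7.6/(2√(5.9K_p)).
Setting ζ = 0.3755: √(5.9K_p) = 7.6/(2·0.3755) = 10.12, so K_p = 102.4/5.9 = 17.4.

K_p = 17.4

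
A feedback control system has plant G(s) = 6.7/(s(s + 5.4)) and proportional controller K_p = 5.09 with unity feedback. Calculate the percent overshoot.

Closed-loop characteristic equation: s² + 5.4s + 34.1 = 0, so ω_n = 5.84 rad/s and ζ = 5.4/(2·5.84) = 0.4623.
%OS = 100·exp(−πζ/√(1−ζ²)) = 100·exp(−π·0.4623/√0.7862) = 19.4%.

19.4%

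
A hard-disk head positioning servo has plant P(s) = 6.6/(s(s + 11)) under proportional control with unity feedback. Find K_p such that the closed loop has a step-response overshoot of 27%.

From %OS = 100·exp(−πζ/√(1−ζ²)) = 27%, ζ = −ln(0.27)/√(π²+ln²(0.27)) = 0.3847.
Characteristic equation s² + 11s + 6.6K_p = 0 gives ζ = 11/(2√(6.6K_p)).
Setting ζ = 0.3847: √(6.6K_p) = 11/(2·0.3847) = 14.3, so K_p = 204.4/6.6 = 31.

K_p = 31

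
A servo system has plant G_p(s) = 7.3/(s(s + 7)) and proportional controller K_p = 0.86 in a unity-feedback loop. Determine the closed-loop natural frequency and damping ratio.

ω_n = 2.51 rad/s, ζ = 1.4

With unity feedback the closed-loop characteristic equation is s² + 7s + 0.86·7.3 = s² + 7s + 6.278 = 0.
Matching s² + 2ζω_n s + ω_n²: ω_n = √6.278 = 2.506 rad/s and 2ζω_n = 7, so ζ = 7/(2·2.506) = 1.4.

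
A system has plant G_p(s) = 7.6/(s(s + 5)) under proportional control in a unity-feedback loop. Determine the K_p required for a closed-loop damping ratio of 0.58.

K_p = 2.44

Closed-loop characteristic equation: s² + 5s + K_p·7.6 = 0.
So ω_n = √(7.6K_p) and 2ζω_n = 5, giving ζ = 5/(2√(7.6K_p)).
Setting ζ = 0.58: √(7.6K_p) = 5/(2·0.58) = 4.31, so K_p = 18.58/7.6 = 2.44.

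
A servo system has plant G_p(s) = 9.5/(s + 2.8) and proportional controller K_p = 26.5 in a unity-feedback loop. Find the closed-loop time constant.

τ = 0.00393 s

Closed-loop transfer function: T(s) = K_p·G_p(s)/(1 + K_p·G_p(s)) = 251.8/(s + 2.8 + 251.8) = 251.8/(s + 254.6).
Time constant τ = 1/254.6 = 0.00393 s.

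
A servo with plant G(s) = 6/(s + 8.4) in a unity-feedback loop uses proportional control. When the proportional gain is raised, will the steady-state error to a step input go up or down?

decrease

e_ss = 1/(1 + K_p·G(0)); a larger K_p raises the denominator, so e_ss decreases.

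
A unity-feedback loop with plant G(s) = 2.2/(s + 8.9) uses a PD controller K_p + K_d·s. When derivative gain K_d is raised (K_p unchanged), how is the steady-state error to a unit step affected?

unchanged

K_d affects only the transient (the s-coefficient); the DC loop gain, and hence e_ss, depends only on K_p.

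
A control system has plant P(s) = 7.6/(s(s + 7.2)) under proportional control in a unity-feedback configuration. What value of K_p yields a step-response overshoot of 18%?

K_p = 7.43

From %OS = 100·exp(−πζ/√(1−ζ²)) = 18%, ζ = −ln(0.18)/√(π²+ln²(0.18)) = 0.4791.
Characteristic equation s² + 7.2s + 7.6K_p = 0 gives ζ = 7.2/(2√(7.6K_p)).
Setting ζ = 0.4791: √(7.6K_p) = 7.2/(2·0.4791) = 7.514, so K_p = 56.46/7.6 = 7.43.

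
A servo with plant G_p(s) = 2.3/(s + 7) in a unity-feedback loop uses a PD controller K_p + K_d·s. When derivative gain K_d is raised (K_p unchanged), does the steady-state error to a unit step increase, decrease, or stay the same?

At s = 0 the derivative term contributes nothing: C(0) = K_p regardless of K_d, so K_pos = K_p·G_p(0) and e_ss are unchanged.

unchanged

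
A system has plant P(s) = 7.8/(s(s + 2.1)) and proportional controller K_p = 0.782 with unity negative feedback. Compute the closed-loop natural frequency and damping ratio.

ω_n = 2.47 rad/s, ζ = 0.425

1 + K_p·P(s) = 0 gives s² + 2.1s + 6.1 = 0.
So ω_n² = 6.1 ⇒ ω_n = 2.47 rad/s, and ζ = 2.1/(2ω_n) = 0.425.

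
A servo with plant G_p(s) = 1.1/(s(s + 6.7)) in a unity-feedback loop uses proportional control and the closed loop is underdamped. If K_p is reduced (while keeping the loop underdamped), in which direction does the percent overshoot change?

decrease

ζ = 6.7/(2√(1.1K_p)) rises as K_p falls; higher damping means less overshoot.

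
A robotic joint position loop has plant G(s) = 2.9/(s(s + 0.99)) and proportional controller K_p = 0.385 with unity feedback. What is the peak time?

T_p = 3.37 s

Closed-loop characteristic equation: s² + 0.99s + 1.117 = 0, so ω_n = 1.057 rad/s and ζ = 0.99/(2·1.057) = 0.4685.
Damped frequency ω_d = ω_n√(1−ζ²) = 0.9335 rad/s, so peak time T_p = π/ω_d = 3.37 s.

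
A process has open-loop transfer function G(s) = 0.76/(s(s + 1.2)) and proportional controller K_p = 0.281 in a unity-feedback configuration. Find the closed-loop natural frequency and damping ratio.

The closed-loop denominator is s(s+1.2) + 0.281·0.76 = s² + 1.2s + 0.2136.
So ω_n² = 0.2136 ⇒ ω_n = 0.4621 rad/s, and ζ = 1.2/(2ω_n) = 1.3.

ω_n = 0.462 rad/s, ζ = 1.3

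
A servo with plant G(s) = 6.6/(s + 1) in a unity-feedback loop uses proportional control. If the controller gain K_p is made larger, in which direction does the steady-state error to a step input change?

decrease

The position error constant K_pos = K_p·G(0) grows with K_p, and e_ss = 1/(1+K_pos) falls.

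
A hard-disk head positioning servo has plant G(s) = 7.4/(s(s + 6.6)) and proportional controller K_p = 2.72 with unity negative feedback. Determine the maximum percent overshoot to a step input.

The closed-loop denominator s² + 6.6s + 20.13 gives ω_n = √20.13 = 4.486 and ζ = 6.6/(2ω_n) = 0.7356.
%OS = 100·exp(−πζ/√(1−ζ²)) = 100·exp(−π·0.7356/√0.459) = 3.3%.

3.3%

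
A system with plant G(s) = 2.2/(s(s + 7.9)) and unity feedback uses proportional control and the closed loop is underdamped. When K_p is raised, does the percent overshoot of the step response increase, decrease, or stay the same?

increase

ζ = 7.9/(2√(2.2K_p)) decreases as K_p grows; lower damping means more overshoot.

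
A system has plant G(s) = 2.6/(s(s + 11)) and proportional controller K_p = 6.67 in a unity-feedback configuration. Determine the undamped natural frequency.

1 + K_p·G(s) = 0 gives s² + 11s + 17.34 = 0.
Matching s² + 2ζω_n s + ω_n²: ω_n = √17.34 = 4.164 rad/s and 2ζω_n = 11, so ζ = 11/(2·4.164) = 1.32.

ω_n = 4.16 rad/s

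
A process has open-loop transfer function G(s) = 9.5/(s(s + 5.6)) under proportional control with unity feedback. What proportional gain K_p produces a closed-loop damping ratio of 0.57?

K_p = 2.54

Closed-loop characteristic equation: s² + 5.6s + K_p·9.5 = 0.
So ω_n = √(9.5K_p) and 2ζω_n = 5.6, giving ζ = 5.6/(2√(9.5K_p)).
Setting ζ = 0.57: √(9.5K_p) = 5.6/(2·0.57) = 4.912, so K_p = 24.13/9.5 = 2.54.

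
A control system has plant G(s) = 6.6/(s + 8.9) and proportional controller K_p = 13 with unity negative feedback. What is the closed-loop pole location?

Closed-loop transfer function: T(s) = K_p·G(s)/(1 + K_p·G(s)) = 85.8/(s + 8.9 + 85.8) = 85.8/(s + 94.7).
The closed-loop pole is at s = −94.7.

s = -94.7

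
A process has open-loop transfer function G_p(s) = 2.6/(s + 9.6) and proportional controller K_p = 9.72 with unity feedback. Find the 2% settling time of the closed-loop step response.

T_s ≈ 0.115 s

Closed-loop transfer function: T(s) = K_p·G_p(s)/(1 + K_p·G_p(s)) = 25.27/(s + 9.6 + 25.27) = 25.27/(s + 34.87).
Time constant τ = 1/34.87 = 0.02868 s, so the 2% settling time is about 4τ = 0.115 s.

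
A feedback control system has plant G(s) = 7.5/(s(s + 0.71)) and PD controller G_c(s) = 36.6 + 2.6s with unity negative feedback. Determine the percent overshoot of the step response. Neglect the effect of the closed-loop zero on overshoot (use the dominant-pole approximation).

8.91%

Forward path: (36.6 + 2.6s)·7.5/(s(s+0.71)). The closed-loop characteristic equation is s² + (0.71 + 7.5·2.6)s + 7.5·36.6 = 0.
That is s² + 20.21s + 274.5 = 0, so ω_n = 16.57 rad/s and ζ = 20.21/(2·16.57) = 0.6099.
%OS = 100·exp(−πζ/√(1−ζ²)) = 8.91%.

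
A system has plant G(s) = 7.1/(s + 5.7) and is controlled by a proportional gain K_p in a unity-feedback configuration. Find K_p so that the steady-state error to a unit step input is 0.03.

K_p = 26

The loop is type 0, so e_ss(step) = 1/(1 + K_pos) with K_pos = K_p·G(0).
G(0) = 1.246. Require 1/(1 + K_p·1.246) = 0.03, so 1 + 1.246·K_p = 33.33.
K_p = (33.33 − 1)/1.246 = 26.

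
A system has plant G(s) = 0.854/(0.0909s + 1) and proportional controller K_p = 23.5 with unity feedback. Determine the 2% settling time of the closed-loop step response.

T_s ≈ 0.0173 s

Closed loop: T(s) = K_p·G/(1+K_p·G) = 20.07/(0.0909s + 1 + 20.07), with pole at s = −(1 + 20.07)/0.0909 = −231.8.
τ = 1/231.8 = 0.004314 s, so 2% settling time ≈ 4τ = 0.0173 s.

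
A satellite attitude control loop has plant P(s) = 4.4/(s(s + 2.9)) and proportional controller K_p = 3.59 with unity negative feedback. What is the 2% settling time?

T_s ≈ 2.76 s

The closed-loop denominator s² + 2.9s + 15.8 gives ω_n = √15.8 = 3.974 and ζ = 2.9/(2ω_n) = 0.3648.
2% settling time T_s ≈ 4/(ζω_n) = 4/1.45 = 2.76 s.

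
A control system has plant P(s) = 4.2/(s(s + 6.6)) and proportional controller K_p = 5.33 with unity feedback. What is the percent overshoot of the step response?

4.7%

The closed-loop denominator s² + 6.6s + 22.39 gives ω_n = √22.39 = 4.731 and ζ = 6.6/(2ω_n) = 0.6975.
%OS = 100·exp(−πζ/√(1−ζ²)) = 100·exp(−π·0.6975/√0.5135) = 4.7%.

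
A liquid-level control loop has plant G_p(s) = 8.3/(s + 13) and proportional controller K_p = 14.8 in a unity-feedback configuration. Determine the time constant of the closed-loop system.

τ = 0.00736 s

Closed-loop transfer function: T(s) = K_p·G_p(s)/(1 + K_p·G_p(s)) = 122.8/(s + 13 + 122.8) = 122.8/(s + 135.8).
Time constant τ = 1/135.8 = 0.00736 s.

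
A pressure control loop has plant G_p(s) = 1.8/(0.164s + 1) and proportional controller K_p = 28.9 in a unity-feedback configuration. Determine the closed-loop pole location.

s = -323.3

Closed loop: T(s) = K_p·G_p/(1+K_p·G_p) = 52.02/(0.164s + 1 + 52.02), with pole at s = −(1 + 52.02)/0.164 = −323.3.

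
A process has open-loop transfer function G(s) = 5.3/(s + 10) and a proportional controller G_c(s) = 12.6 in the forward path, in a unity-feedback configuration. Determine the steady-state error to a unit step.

The loop is type 0. Static position error constant K_pos = G_c(0)·G(0) = 12.6·0.53 = 6.678.
Steady-state error to a unit step: e_ss = 1/(1+K_pos) = 1/7.678 = 0.13.

0.13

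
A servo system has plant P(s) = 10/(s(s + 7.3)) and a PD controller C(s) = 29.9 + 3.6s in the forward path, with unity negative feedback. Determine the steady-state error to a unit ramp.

The loop has one pole at the origin (type 1). Velocity error constant K_v = lim_{s→0} s·C(s)P(s) = 29.9·10/7.3 = 40.96.
Steady-state error to a unit ramp: e_ss = 1/K_v = 0.0244.

0.0244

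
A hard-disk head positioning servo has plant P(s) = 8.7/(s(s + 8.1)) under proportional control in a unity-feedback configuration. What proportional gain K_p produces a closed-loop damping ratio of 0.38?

Closed-loop characteristic equation: s² + 8.1s + K_p·8.7 = 0.
So ω_n = √(8.7K_p) and 2ζω_n = 8.1, giving ζ = 8.1/(2√(8.7K_p)).
Setting ζ = 0.38: √(8.7K_p) = 8.1/(2·0.38) = 10.66, so K_p = 113.6/8.7 = 13.1.

K_p = 13.1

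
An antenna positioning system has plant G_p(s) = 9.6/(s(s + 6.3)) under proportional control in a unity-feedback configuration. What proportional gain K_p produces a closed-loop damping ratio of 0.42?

K_p = 5.86

Closed-loop characteristic equation: s² + 6.3s + K_p·9.6 = 0.
So ω_n = √(9.6K_p) and 2ζω_n = 6.3, giving ζ = 6.3/(2√(9.6K_p)).
Setting ζ = 0.42: √(9.6K_p) = 6.3/(2·0.42) = 7.5, so K_p = 56.25/9.6 = 5.86.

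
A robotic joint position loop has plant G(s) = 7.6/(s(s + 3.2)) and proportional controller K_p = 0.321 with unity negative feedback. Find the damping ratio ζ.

ζ = 1.02

The closed-loop denominator is s(s+3.2) + 0.321·7.6 = s² + 3.2s + 2.44.
Matching s² + 2ζω_n s + ω_n²: ω_n = √2.44 = 1.562 rad/s and 2ζω_n = 3.2, so ζ = 3.2/(2·1.562) = 1.02.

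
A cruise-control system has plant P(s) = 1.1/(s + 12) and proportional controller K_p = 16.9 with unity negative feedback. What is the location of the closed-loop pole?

s = -30.59

Closed-loop transfer function: T(s) = K_p·P(s)/(1 + K_p·P(s)) = 18.59/(s + 12 + 18.59) = 18.59/(s + 30.59).
The closed-loop pole is at s = −30.59.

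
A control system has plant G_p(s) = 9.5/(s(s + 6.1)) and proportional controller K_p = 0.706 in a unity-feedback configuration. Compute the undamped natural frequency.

ω_n = 2.59 rad/s

The closed-loop denominator is s(s+6.1) + 0.706·9.5 = s² + 6.1s + 6.707.
So ω_n² = 6.707 ⇒ ω_n = 2.59 rad/s, and ζ = 6.1/(2ω_n) = 1.18.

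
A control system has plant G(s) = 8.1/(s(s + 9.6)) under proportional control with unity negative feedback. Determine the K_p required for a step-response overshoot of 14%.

From %OS = 100·exp(−πζ/√(1−ζ²)) = 14%, ζ = −ln(0.14)/√(π²+ln²(0.14)) = 0.5305.
Characteristic equation s² + 9.6s + 8.1K_p = 0 gives ζ = 9.6/(2√(8.1K_p)).
Setting ζ = 0.5305: √(8.1K_p) = 9.6/(2·0.5305) = 9.048, so K_p = 81.87/8.1 = 10.1.

K_p = 10.1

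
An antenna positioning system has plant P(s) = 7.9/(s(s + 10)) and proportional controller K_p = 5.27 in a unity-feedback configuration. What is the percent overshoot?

2.12%

From 1 + K_pP(s) = 0: s² + 10s + 41.63 = 0 ⇒ ω_n = 6.452, ζ = 0.7749.
%OS = 100·exp(−πζ/√(1−ζ²)) = 100·exp(−π·0.7749/√0.3995) = 2.12%.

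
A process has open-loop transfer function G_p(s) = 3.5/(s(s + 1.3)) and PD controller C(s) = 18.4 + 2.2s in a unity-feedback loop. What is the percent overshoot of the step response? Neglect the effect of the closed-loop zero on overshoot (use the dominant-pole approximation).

11.9%

Forward path: (18.4 + 2.2s)·3.5/(s(s+1.3)). The closed-loop characteristic equation is s² + (1.3 + 3.5·2.2)s + 3.5·18.4 = 0.
That is s² + 9s + 64.4 = 0, so ω_n = 8.025 rad/s and ζ = 9/(2·8.025) = 0.5608.
%OS = 100·exp(−πζ/√(1−ζ²)) = 11.9%.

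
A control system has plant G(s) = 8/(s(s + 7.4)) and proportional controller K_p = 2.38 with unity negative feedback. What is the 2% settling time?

T_s ≈ 1.08 s

Closed-loop characteristic equation: s² + 7.4s + 19.04 = 0, so ω_n = 4.363 rad/s and ζ = 7.4/(2·4.363) = 0.8479.
2% settling time T_s ≈ 4/(ζω_n) = 4/3.7 = 1.08 s.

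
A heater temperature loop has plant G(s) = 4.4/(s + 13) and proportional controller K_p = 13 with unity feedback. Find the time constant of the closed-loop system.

τ = 0.0142 s

Closed-loop transfer function: T(s) = K_p·G(s)/(1 + K_p·G(s)) = 57.2/(s + 13 + 57.2) = 57.2/(s + 70.2).
Time constant τ = 1/70.2 = 0.0142 s.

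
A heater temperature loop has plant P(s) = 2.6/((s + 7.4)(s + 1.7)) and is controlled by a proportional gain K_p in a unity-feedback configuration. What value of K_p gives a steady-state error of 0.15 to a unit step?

Steady-state error for a unit step on this type-0 loop is 1/(1 + K_p·P(0)).
P(0) = 0.2067. Require 1/(1 + K_p·0.2067) = 0.15, so 1 + 0.2067·K_p = 6.667.
K_p = (6.667 − 1)/0.2067 = 27.4.

K_p = 27.4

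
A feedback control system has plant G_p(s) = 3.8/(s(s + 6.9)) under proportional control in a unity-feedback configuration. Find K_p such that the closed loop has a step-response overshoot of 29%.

From %OS = 100·exp(−πζ/√(1−ζ²)) = 29%, ζ = −ln(0.29)/√(π²+ln²(0.29)) = 0.3666.
Characteristic equation s² + 6.9s + 3.8K_p = 0 gives ζ = 6.9/(2√(3.8K_p)).
Setting ζ = 0.3666: √(3.8K_p) = 6.9/(2·0.3666) = 9.411, so K_p = 88.57/3.8 = 23.3.

K_p = 23.3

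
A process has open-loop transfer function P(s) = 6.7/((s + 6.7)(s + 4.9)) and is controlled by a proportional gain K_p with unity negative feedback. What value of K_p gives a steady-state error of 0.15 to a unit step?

For a type-0 loop with proportional control, e_ss = 1/(1 + K_p·P(0)).
P(0) = 0.2041. Require 1/(1 + K_p·0.2041) = 0.15, so 1 + 0.2041·K_p = 6.667.
K_p = (6.667 − 1)/0.2041 = 27.8.

K_p = 27.8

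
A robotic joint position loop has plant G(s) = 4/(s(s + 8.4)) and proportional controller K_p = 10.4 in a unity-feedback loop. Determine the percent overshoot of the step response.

6.75%

The closed-loop denominator s² + 8.4s + 41.6 gives ω_n = √41.6 = 6.45 and ζ = 8.4/(2ω_n) = 0.6512.
%OS = 100·exp(−πζ/√(1−ζ²)) = 100·exp(−π·0.6512/√0.576) = 6.75%.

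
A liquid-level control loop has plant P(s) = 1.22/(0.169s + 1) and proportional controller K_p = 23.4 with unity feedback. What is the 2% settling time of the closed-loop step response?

T_s ≈ 0.0229 s

Closed loop: T(s) = K_p·P/(1+K_p·P) = 28.55/(0.169s + 1 + 28.55), with pole at s = −(1 + 28.55)/0.169 = −174.8.
τ = 1/174.8 = 0.00572 s, so 2% settling time ≈ 4τ = 0.0229 s.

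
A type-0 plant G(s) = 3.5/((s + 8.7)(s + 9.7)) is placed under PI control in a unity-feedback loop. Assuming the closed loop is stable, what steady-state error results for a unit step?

0

The PI controller's integrator makes the forward path type 1, so e_ss to a step is zero.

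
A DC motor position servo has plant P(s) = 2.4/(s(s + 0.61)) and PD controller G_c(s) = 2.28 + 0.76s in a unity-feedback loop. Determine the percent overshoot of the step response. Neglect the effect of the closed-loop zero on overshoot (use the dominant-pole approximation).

Forward path: (2.28 + 0.76s)·2.4/(s(s+0.61)). The closed-loop characteristic equation is s² + (0.61 + 2.4·0.76)s + 2.4·2.28 = 0.
That is s² + 2.434s + 5.472 = 0, so ω_n = 2.339 rad/s and ζ = 2.434/(2·2.339) = 0.5203.
%OS = 100·exp(−πζ/√(1−ζ²)) = 14.8%.

14.8%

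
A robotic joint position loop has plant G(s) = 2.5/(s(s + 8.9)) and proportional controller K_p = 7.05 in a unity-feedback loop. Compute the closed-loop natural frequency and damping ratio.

ω_n = 4.2 rad/s, ζ = 1.06

With unity feedback the closed-loop characteristic equation is s² + 8.9s + 7.05·2.5 = s² + 8.9s + 17.62 = 0.
Matching s² + 2ζω_n s + ω_n²: ω_n = √17.62 = 4.198 rad/s and 2ζω_n = 8.9, so ζ = 8.9/(2·4.198) = 1.06.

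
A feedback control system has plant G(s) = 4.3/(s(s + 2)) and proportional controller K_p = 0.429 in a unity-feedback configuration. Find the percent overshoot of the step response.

3.28%

From 1 + K_pG(s) = 0: s² + 2s + 1.845 = 0 ⇒ ω_n = 1.358, ζ = 0.7363.
%OS = 100·exp(−πζ/√(1−ζ²)) = 100·exp(−π·0.7363/√0.4579) = 3.28%.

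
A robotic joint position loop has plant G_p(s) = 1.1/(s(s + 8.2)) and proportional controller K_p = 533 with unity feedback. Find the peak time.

T_p = 0.132 s

The closed-loop denominator s² + 8.2s + 586.3 gives ω_n = √586.3 = 24.21 and ζ = 8.2/(2ω_n) = 0.1693.
Damped frequency ω_d = ω_n√(1−ζ²) = 23.86 rad/s, so peak time T_p = π/ω_d = 0.132 s.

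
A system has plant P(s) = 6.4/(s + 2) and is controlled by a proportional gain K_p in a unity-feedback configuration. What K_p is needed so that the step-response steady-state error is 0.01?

The loop is type 0, so e_ss(step) = 1/(1 + K_pos) with K_pos = K_p·P(0).
P(0) = 3.2. Require 1/(1 + K_p·3.2) = 0.01, so 1 + 3.2·K_p = 100.
K_p = (100 − 1)/3.2 = 30.9.

K_p = 30.9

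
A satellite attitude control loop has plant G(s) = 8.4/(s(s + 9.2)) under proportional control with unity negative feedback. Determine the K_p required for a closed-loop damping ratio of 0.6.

K_p = 7

Closed-loop characteristic equation: s² + 9.2s + K_p·8.4 = 0.
So ω_n = √(8.4K_p) and 2ζω_n = 9.2, giving ζ = 9.2/(2√(8.4K_p)).
Setting ζ = 0.6: √(8.4K_p) = 9.2/(2·0.6) = 7.667, so K_p = 58.78/8.4 = 7.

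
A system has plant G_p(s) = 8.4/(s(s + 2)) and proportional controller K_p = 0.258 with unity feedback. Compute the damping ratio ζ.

ζ = 0.679

The closed-loop denominator is s(s+2) + 0.258·8.4 = s² + 2s + 2.167.
Matching s² + 2ζω_n s + ω_n²: ω_n = √2.167 = 1.472 rad/s and 2ζω_n = 2, so ζ = 2/(2·1.472) = 0.679.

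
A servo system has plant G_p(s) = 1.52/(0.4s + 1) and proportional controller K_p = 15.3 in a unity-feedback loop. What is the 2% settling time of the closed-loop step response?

Closed loop: T(s) = K_p·G_p/(1+K_p·G_p) = 23.26/(0.4s + 1 + 23.26), with pole at s = −(1 + 23.26)/0.4 = −60.64.
τ = 1/60.64 = 0.01649 s, so 2% settling time ≈ 4τ = 0.066 s.

T_s ≈ 0.066 s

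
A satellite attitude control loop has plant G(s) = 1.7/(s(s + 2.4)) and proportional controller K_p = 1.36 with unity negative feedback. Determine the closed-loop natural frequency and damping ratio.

ω_n = 1.52 rad/s, ζ = 0.789

With unity feedback the closed-loop characteristic equation is s² + 2.4s + 1.36·1.7 = s² + 2.4s + 2.312 = 0.
Matching s² + 2ζω_n s + ω_n²: ω_n = √2.312 = 1.521 rad/s and 2ζω_n = 2.4, so ζ = 2.4/(2·1.521) = 0.789.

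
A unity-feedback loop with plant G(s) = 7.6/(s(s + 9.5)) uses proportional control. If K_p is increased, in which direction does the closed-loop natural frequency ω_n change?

ω_n = √(7.6·K_p), which grows with K_p.

increase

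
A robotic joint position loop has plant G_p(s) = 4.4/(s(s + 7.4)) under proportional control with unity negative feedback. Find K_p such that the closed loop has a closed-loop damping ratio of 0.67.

Closed-loop characteristic equation: s² + 7.4s + K_p·4.4 = 0.
So ω_n = √(4.4K_p) and 2ζω_n = 7.4, giving ζ = 7.4/(2√(4.4K_p)).
Setting ζ = 0.67: √(4.4K_p) = 7.4/(2·0.67) = 5.522, so K_p = 30.5/4.4 = 6.93.

K_p = 6.93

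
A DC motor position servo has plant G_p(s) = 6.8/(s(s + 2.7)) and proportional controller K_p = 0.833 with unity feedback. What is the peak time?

From 1 + K_pG_p(s) = 0: s² + 2.7s + 5.664 = 0 ⇒ ω_n = 2.38, ζ = 0.5672.
Damped frequency ω_d = ω_n√(1−ζ²) = 1.96 rad/s, so peak time T_p = π/ω_d = 1.6 s.

T_p = 1.6 s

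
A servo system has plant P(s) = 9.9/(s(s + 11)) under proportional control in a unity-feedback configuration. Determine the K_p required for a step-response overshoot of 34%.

K_p = 29

From %OS = 100·exp(−πζ/√(1−ζ²)) = 34%, ζ = −ln(0.34)/√(π²+ln²(0.34)) = 0.3248.
Characteristic equation s² + 11s + 9.9K_p = 0 gives ζ = 11/(2√(9.9K_p)).
Setting ζ = 0.3248: √(9.9K_p) = 11/(2·0.3248) = 16.93, so K_p = 286.8/9.9 = 29.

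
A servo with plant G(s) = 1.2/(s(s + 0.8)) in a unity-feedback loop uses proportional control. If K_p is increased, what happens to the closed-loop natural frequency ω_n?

increase

ω_n = √(1.2·K_p), which grows with K_p.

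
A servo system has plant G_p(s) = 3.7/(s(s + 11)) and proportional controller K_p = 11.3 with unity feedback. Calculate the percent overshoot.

0.621%

The closed-loop denominator s² + 11s + 41.81 gives ω_n = √41.81 = 6.466 and ζ = 11/(2ω_n) = 0.8506.
%OS = 100·exp(−πζ/√(1−ζ²)) = 100·exp(−π·0.8506/√0.2765) = 0.621%.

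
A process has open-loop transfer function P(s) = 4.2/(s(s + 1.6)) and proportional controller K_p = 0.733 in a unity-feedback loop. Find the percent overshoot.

From 1 + K_pP(s) = 0: s² + 1.6s + 3.079 = 0 ⇒ ω_n = 1.755, ζ = 0.4559.
%OS = 100·exp(−πζ/√(1−ζ²)) = 100·exp(−π·0.4559/√0.7921) = 20%.

20%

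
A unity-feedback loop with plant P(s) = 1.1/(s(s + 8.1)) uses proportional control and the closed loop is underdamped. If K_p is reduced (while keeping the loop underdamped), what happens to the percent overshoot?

decrease

ζ = 8.1/(2√(1.1K_p)) rises as K_p falls; higher damping means less overshoot.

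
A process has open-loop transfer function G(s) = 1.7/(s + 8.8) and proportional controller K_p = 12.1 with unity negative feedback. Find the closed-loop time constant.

τ = 0.034 s

Closed-loop transfer function: T(s) = K_p·G(s)/(1 + K_p·G(s)) = 20.57/(s + 8.8 + 20.57) = 20.57/(s + 29.37).
Time constant τ = 1/29.37 = 0.034 s.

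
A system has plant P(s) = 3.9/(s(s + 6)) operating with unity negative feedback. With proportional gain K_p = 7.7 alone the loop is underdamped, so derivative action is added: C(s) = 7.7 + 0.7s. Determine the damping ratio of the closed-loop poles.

Forward path: (7.7 + 0.7s)·3.9/(s(s+6)). The closed-loop characteristic equation is s² + (6 + 3.9·0.7)s + 3.9·7.7 = 0.
That is s² + 8.73s + 30.03 = 0, so ω_n = 5.48 rad/s and ζ = 8.73/(2·5.48) = 0.7965.

ζ = 0.797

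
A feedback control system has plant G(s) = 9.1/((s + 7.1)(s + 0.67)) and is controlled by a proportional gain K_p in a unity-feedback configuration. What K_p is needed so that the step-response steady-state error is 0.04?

K_p = 12.5

Steady-state error for a unit step on this type-0 loop is 1/(1 + K_p·G(0)).
G(0) = 1.913. Require 1/(1 + K_p·1.913) = 0.04, so 1 + 1.913·K_p = 25.
K_p = (25 − 1)/1.913 = 12.5.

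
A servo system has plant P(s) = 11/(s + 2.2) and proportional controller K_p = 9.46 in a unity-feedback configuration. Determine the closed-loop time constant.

τ = 0.00941 s

Closed-loop transfer function: T(s) = K_p·P(s)/(1 + K_p·P(s)) = 104.1/(s + 2.2 + 104.1) = 104.1/(s + 106.3).
Time constant τ = 1/106.3 = 0.00941 s.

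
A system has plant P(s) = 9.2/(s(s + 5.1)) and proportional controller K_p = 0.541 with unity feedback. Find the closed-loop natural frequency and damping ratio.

ω_n = 2.23 rad/s, ζ = 1.14

With unity feedback the closed-loop characteristic equation is s² + 5.1s + 0.541·9.2 = s² + 5.1s + 4.977 = 0.
So ω_n² = 4.977 ⇒ ω_n = 2.231 rad/s, and ζ = 5.1/(2ω_n) = 1.14.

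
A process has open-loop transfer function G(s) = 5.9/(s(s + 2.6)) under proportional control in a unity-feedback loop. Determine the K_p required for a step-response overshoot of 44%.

From %OS = 100·exp(−πζ/√(1−ζ²)) = 44%, ζ = −ln(0.44)/√(π²+ln²(0.44)) = 0.2528.
Characteristic equation s² + 2.6s + 5.9K_p = 0 gives ζ = 2.6/(2√(5.9K_p)).
Setting ζ = 0.2528: √(5.9K_p) = 2.6/(2·0.2528) = 5.142, so K_p = 26.44/5.9 = 4.48.

K_p = 4.48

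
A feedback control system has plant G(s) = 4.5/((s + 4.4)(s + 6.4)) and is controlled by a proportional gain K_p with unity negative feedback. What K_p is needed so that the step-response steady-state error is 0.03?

K_p = 202

Steady-state error for a unit step on this type-0 loop is 1/(1 + K_p·G(0)).
G(0) = 0.1598. Require 1/(1 + K_p·0.1598) = 0.03, so 1 + 0.1598·K_p = 33.33.
K_p = (33.33 − 1)/0.1598 = 202.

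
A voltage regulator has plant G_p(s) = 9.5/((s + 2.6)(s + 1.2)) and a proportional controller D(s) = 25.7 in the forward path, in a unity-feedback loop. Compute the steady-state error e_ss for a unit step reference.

0.0126

The loop is type 0. Static position error constant K_pos = D(0)·G_p(0) = 25.7·3.045 = 78.25.
Steady-state error to a unit step: e_ss = 1/(1+K_pos) = 1/79.25 = 0.0126.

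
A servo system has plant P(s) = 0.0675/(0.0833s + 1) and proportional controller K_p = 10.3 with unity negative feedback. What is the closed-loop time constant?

Closed loop: T(s) = K_p·P/(1+K_p·P) = 0.6953/(0.0833s + 1 + 0.6953), with pole at s = −(1 + 0.6953)/0.0833 = −20.35.
Closed-loop time constant τ = 1/20.35 = 0.0491 s.

τ = 0.0491 s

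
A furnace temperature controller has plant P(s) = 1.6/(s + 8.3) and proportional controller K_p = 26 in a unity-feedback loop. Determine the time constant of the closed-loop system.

τ = 0.02 s

Closed-loop transfer function: T(s) = K_p·P(s)/(1 + K_p·P(s)) = 41.6/(s + 8.3 + 41.6) = 41.6/(s + 49.9).
Time constant τ = 1/49.9 = 0.02 s.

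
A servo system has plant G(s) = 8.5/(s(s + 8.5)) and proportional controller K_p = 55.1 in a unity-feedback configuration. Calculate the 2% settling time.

T_s ≈ 0.941 s

The closed-loop denominator s² + 8.5s + 468.4 gives ω_n = √468.4 = 21.64 and ζ = 8.5/(2ω_n) = 0.1964.
2% settling time T_s ≈ 4/(ζω_n) = 4/4.25 = 0.941 s.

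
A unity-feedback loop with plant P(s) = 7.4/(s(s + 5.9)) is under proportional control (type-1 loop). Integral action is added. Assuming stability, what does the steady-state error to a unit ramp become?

The integrator raises the loop to type 2, so K_v → ∞ and e_ss to a ramp is zero.

0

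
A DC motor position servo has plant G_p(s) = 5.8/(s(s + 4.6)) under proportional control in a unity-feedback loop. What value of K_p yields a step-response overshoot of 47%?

From %OS = 100·exp(−πζ/√(1−ζ²)) = 47%, ζ = −ln(0.47)/√(π²+ln²(0.47)) = 0.2337.
Characteristic equation s² + 4.6s + 5.8K_p = 0 gives ζ = 4.6/(2√(5.8K_p)).
Setting ζ = 0.2337: √(5.8K_p) = 4.6/(2·0.2337) = 9.843, so K_p = 96.88/5.8 = 16.7.

K_p = 16.7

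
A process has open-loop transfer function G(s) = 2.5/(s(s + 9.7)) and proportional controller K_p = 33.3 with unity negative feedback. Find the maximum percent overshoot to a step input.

Closed-loop characteristic equation: s² + 9.7s + 83.25 = 0, so ω_n = 9.124 rad/s and ζ = 9.7/(2·9.124) = 0.5316.
%OS = 100·exp(−πζ/√(1−ζ²)) = 100·exp(−π·0.5316/√0.7174) = 13.9%.

13.9%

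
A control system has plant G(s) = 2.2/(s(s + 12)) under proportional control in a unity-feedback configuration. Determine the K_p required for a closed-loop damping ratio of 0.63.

K_p = 41.2

Closed-loop characteristic equation: s² + 12s + K_p·2.2 = 0.
So ω_n = √(2.2K_p) and 2ζω_n = 12, giving ζ = 12/(2√(2.2K_p)).
Setting ζ = 0.63: √(2.2K_p) = 12/(2·0.63) = 9.524, so K_p = 90.7/2.2 = 41.2.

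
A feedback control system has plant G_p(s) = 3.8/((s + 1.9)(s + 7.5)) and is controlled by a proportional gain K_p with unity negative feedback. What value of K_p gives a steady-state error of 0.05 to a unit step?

Steady-state error for a unit step on this type-0 loop is 1/(1 + K_p·G_p(0)).
G_p(0) = 0.2667. Require 1/(1 + K_p·0.2667) = 0.05, so 1 + 0.2667·K_p = 20.
K_p = (20 − 1)/0.2667 = 71.2.

K_p = 71.2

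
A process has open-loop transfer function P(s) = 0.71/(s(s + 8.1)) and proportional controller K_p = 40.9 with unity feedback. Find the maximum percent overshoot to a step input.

Closed-loop characteristic equation: s² + 8.1s + 29.04 = 0, so ω_n = 5.389 rad/s and ζ = 8.1/(2·5.389) = 0.7516.
%OS = 100·exp(−πζ/√(1−ζ²)) = 100·exp(−π·0.7516/√0.4352) = 2.79%.

2.79%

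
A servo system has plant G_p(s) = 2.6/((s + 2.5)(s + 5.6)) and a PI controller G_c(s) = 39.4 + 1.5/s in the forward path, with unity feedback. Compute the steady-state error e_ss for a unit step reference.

The open loop G_c(s)G_p(s) has a pole at the origin (type 1), so the static position error constant is infinite and e_ss = 1/(1+∞) = 0.

0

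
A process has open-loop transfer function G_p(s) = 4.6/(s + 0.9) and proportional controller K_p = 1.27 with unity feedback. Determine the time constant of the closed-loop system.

Closed-loop transfer function: T(s) = K_p·G_p(s)/(1 + K_p·G_p(s)) = 5.842/(s + 0.9 + 5.842) = 5.842/(s + 6.742).
Time constant τ = 1/6.742 = 0.148 s.

τ = 0.148 s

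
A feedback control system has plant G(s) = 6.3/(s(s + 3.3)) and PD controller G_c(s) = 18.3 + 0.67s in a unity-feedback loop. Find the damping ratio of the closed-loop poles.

ζ = 0.35

Forward path: (18.3 + 0.67s)·6.3/(s(s+3.3)). The closed-loop characteristic equation is s² + (3.3 + 6.3·0.67)s + 6.3·18.3 = 0.
That is s² + 7.521s + 115.3 = 0, so ω_n = 10.74 rad/s and ζ = 7.521/(2·10.74) = 0.3502.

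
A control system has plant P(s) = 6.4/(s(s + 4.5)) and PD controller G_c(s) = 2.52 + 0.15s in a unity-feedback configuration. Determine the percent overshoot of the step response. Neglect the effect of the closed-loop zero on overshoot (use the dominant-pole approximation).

5.44%

Forward path: (2.52 + 0.15s)·6.4/(s(s+4.5)). The closed-loop characteristic equation is s² + (4.5 + 6.4·0.15)s + 6.4·2.52 = 0.
That is s² + 5.46s + 16.13 = 0, so ω_n = 4.016 rad/s and ζ = 5.46/(2·4.016) = 0.6798.
%OS = 100·exp(−πζ/√(1−ζ²)) = 5.44%.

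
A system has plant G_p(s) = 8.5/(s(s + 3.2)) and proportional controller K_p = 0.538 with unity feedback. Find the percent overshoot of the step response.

The closed-loop denominator s² + 3.2s + 4.573 gives ω_n = √4.573 = 2.138 and ζ = 3.2/(2ω_n) = 0.7482.
%OS = 100·exp(−πζ/√(1−ζ²)) = 100·exp(−π·0.7482/√0.4402) = 2.89%.

2.89%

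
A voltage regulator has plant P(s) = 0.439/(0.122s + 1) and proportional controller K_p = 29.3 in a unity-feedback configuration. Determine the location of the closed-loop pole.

Closed loop: T(s) = K_p·P/(1+K_p·P) = 12.86/(0.122s + 1 + 12.86), with pole at s = −(1 + 12.86)/0.122 = −113.6.

s = -113.6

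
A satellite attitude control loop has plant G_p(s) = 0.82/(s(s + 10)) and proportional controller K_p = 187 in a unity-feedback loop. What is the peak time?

T_p = 0.277 s

Closed-loop characteristic equation: s² + 10s + 153.3 = 0, so ω_n = 12.38 rad/s and ζ = 10/(2·12.38) = 0.4038.
Damped frequency ω_d = ω_n√(1−ζ²) = 11.33 rad/s, so peak time T_p = π/ω_d = 0.277 s.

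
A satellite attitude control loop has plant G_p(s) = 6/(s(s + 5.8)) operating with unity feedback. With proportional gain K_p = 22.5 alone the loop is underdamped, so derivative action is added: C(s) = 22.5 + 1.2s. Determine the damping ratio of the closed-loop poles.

ζ = 0.559

Forward path: (22.5 + 1.2s)·6/(s(s+5.8)). The closed-loop characteristic equation is s² + (5.8 + 6·1.2)s + 6·22.5 = 0.
That is s² + 13s + 135 = 0, so ω_n = 11.62 rad/s and ζ = 13/(2·11.62) = 0.5594.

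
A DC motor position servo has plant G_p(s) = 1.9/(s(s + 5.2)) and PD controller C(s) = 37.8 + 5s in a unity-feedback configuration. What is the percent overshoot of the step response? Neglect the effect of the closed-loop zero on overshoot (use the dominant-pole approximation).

0.42%

Forward path: (37.8 + 5s)·1.9/(s(s+5.2)). The closed-loop characteristic equation is s² + (5.2 + 1.9·5)s + 1.9·37.8 = 0.
That is s² + 14.7s + 71.82 = 0, so ω_n = 8.475 rad/s and ζ = 14.7/(2·8.475) = 0.8673.
%OS = 100·exp(−πζ/√(1−ζ²)) = 0.42%.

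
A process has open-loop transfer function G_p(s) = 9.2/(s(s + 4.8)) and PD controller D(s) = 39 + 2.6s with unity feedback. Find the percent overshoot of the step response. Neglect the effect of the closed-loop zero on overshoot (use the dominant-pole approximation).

2.59%

Forward path: (39 + 2.6s)·9.2/(s(s+4.8)). The closed-loop characteristic equation is s² + (4.8 + 9.2·2.6)s + 9.2·39 = 0.
That is s² + 28.72s + 358.8 = 0, so ω_n = 18.94 rad/s and ζ = 28.72/(2·18.94) = 0.7581.
%OS = 100·exp(−πζ/√(1−ζ²)) = 2.59%.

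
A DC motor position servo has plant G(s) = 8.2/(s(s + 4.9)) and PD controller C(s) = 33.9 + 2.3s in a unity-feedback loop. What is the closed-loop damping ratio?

ζ = 0.713

Forward path: (33.9 + 2.3s)·8.2/(s(s+4.9)). The closed-loop characteristic equation is s² + (4.9 + 8.2·2.3)s + 8.2·33.9 = 0.
That is s² + 23.76s + 278 = 0, so ω_n = 16.67 rad/s and ζ = 23.76/(2·16.67) = 0.7125.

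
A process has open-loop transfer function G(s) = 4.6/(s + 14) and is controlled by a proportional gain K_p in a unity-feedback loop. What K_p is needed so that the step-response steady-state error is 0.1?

For a type-0 loop with proportional control, e_ss = 1/(1 + K_p·G(0)).
G(0) = 0.3286. Require 1/(1 + K_p·0.3286) = 0.1, so 1 + 0.3286·K_p = 10.
K_p = (10 − 1)/0.3286 = 27.4.

K_p = 27.4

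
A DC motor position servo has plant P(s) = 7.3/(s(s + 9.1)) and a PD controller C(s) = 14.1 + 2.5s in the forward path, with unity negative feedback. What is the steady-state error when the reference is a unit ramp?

The loop has one pole at the origin (type 1). Velocity error constant K_v = lim_{s→0} s·C(s)P(s) = 14.1·7.3/9.1 = 11.31.
Steady-state error to a unit ramp: e_ss = 1/K_v = 0.0884.

0.0884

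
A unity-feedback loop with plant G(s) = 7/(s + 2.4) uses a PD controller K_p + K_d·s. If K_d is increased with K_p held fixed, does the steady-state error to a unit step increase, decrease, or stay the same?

At s = 0 the derivative term contributes nothing: C(0) = K_p regardless of K_d, so K_pos = K_p·G(0) and e_ss are unchanged.

unchanged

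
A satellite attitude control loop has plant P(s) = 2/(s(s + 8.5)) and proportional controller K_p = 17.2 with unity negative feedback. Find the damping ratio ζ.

ζ = 0.725

The closed-loop denominator is s(s+8.5) + 17.2·2 = s² + 8.5s + 34.4.
So ω_n² = 34.4 ⇒ ω_n = 5.865 rad/s, and ζ = 8.5/(2ω_n) = 0.725.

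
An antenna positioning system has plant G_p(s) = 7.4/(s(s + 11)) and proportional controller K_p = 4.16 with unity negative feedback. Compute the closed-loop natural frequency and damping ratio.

The closed-loop denominator is s(s+11) + 4.16·7.4 = s² + 11s + 30.78.
So ω_n² = 30.78 ⇒ ω_n = 5.548 rad/s, and ζ = 11/(2ω_n) = 0.991.

ω_n = 5.55 rad/s, ζ = 0.991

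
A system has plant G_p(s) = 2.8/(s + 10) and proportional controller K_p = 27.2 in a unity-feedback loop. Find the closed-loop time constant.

Closed-loop transfer function: T(s) = K_p·G_p(s)/(1 + K_p·G_p(s)) = 76.16/(s + 10 + 76.16) = 76.16/(s + 86.16).
Time constant τ = 1/86.16 = 0.0116 s.

τ = 0.0116 s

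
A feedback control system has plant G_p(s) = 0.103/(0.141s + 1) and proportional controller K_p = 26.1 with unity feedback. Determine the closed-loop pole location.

s = -26.16

Closed loop: T(s) = K_p·G_p/(1+K_p·G_p) = 2.688/(0.141s + 1 + 2.688), with pole at s = −(1 + 2.688)/0.141 = −26.16.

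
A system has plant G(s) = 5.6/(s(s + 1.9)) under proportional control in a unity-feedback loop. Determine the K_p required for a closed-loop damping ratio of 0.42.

Closed-loop characteristic equation: s² + 1.9s + K_p·5.6 = 0.
So ω_n = √(5.6K_p) and 2ζω_n = 1.9, giving ζ = 1.9/(2√(5.6K_p)).
Setting ζ = 0.42: √(5.6K_p) = 1.9/(2·0.42) = 2.262, so K_p = 5.116/5.6 = 0.914.

K_p = 0.914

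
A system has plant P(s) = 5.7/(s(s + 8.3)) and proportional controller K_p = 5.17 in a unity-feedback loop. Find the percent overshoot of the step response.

2.41%

The closed-loop denominator s² + 8.3s + 29.47 gives ω_n = √29.47 = 5.429 and ζ = 8.3/(2ω_n) = 0.7645.
%OS = 100·exp(−πζ/√(1−ζ²)) = 100·exp(−π·0.7645/√0.4156) = 2.41%.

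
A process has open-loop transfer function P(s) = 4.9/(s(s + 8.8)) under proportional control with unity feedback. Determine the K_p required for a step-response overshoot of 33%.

From %OS = 100·exp(−πζ/√(1−ζ²)) = 33%, ζ = −ln(0.33)/√(π²+ln²(0.33)) = 0.3328.
Characteristic equation s² + 8.8s + 4.9K_p = 0 gives ζ = 8.8/(2√(4.9K_p)).
Setting ζ = 0.3328: √(4.9K_p) = 8.8/(2·0.3328) = 13.22, so K_p = 174.8/4.9 = 35.7.

K_p = 35.7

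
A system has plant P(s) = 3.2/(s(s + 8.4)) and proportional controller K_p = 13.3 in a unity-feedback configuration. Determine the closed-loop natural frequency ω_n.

ω_n = 6.52 rad/s

1 + K_p·P(s) = 0 gives s² + 8.4s + 42.56 = 0.
So ω_n² = 42.56 ⇒ ω_n = 6.524 rad/s, and ζ = 8.4/(2ω_n) = 0.644.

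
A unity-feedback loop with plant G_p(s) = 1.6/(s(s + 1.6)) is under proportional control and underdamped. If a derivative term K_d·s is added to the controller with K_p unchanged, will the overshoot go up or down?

With PD the characteristic equation becomes s² + (a + K·K_d)s + K·K_p = 0; the damping term grows, ζ rises, overshoot falls.

decrease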